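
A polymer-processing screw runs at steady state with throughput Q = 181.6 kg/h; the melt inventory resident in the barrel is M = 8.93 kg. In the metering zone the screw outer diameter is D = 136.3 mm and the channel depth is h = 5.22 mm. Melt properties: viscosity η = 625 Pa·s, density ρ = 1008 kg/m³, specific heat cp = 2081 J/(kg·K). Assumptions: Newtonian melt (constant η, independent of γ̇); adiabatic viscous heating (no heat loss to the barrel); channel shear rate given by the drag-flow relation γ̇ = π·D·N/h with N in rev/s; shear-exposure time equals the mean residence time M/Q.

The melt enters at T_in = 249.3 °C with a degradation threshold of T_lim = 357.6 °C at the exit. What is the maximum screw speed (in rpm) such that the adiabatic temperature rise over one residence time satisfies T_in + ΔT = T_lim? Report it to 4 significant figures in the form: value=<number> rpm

Q_s = Q / 3600 = 181.6 / 3600 = 0.0504444 kg/s
t_res = M / Q_s = 8.93 / 0.0504444 = 177.026 s
Geometry in SI: D = 136.3 mm → 0.1363 m, h = 5.22 mm → 0.00522 m
ΔT_a = T_lim − T_in = 357.6 − 249.3 = 108.3 K
γ̇_max² = ΔT_a·ρ·cp / (η·t_res) = [108.3 × 1008 × 2081] / [625 × 177.026] = 2053.26 s⁻²
γ̇_max = sqrt(2053.26) = 45.3129 s⁻¹
N_max = γ̇_max h / (πD) = 45.3129·0.00522/(π·0.1363) = 0.552391 rev/s → ×60 = 33.1434 rpm

value=33.14 rpm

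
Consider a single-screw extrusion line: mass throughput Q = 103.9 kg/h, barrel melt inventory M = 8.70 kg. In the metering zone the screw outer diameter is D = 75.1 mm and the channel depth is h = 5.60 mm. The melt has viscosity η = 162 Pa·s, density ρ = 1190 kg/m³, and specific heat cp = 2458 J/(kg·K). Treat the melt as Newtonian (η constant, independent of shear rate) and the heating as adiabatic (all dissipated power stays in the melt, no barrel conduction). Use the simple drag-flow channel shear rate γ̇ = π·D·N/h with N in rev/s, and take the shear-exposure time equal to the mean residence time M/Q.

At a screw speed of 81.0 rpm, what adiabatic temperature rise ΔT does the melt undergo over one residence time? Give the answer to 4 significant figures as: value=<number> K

Q_s = Q / 3600 = 103.9 / 3600 = 0.0288611 kg/s
Mean residence time: t_res = M/Q_s = 8.70 kg / 0.0288611 kg/s = 301.444 s
Geometry in metres: D = 75.1 mm → 0.0751 m, h = 5.60 mm → 0.0056 m; screw speed N = 81.0 rpm = 1.35 rev/s
γ̇ = π D N / h = (π)(0.0751)(1.35) / 0.0056 = 56.8769 s⁻¹
Adiabatic rise: ΔT = η γ̇² t_res / (ρ cp) = 162·(56.8769)²·301.444 / (1190·2458) = 54.0087 K

value=54.01 K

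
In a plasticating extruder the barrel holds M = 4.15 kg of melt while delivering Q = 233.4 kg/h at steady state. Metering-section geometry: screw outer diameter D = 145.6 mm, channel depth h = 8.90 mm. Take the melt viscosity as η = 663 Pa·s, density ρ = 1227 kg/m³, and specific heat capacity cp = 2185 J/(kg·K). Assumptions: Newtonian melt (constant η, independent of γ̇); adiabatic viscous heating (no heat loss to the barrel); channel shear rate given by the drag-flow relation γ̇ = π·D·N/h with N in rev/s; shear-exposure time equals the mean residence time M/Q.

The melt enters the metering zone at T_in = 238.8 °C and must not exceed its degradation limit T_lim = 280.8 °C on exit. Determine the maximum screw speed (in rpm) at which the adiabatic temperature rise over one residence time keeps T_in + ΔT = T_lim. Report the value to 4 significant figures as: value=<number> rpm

Q_s = Q / 3600 = 233.4 / 3600 = 0.0648333 kg/s
t_res = M / Q_s = 4.15 ÷ 0.0648333 = 64.0103 s
Geometry in SI: D = 145.6 mm → 0.1456 m, h = 8.90 mm → 0.0089 m
ΔT_a = T_lim − T_in = 280.8 − 238.8 = 42 K
γ̇_max² = ΔT_a·ρ·cp/(η·t_res) = 42·1227·2185/(663·64.0103) = 2653.27 s⁻²
Take the square root: γ̇_max = √(2653.27) = 51.5099 s⁻¹
N_max = γ̇_max h / (πD) = 51.5099·0.0089/(π·0.1456) = 1.00224 rev/s → ×60 = 60.1341 rpm

value=60.13 rpm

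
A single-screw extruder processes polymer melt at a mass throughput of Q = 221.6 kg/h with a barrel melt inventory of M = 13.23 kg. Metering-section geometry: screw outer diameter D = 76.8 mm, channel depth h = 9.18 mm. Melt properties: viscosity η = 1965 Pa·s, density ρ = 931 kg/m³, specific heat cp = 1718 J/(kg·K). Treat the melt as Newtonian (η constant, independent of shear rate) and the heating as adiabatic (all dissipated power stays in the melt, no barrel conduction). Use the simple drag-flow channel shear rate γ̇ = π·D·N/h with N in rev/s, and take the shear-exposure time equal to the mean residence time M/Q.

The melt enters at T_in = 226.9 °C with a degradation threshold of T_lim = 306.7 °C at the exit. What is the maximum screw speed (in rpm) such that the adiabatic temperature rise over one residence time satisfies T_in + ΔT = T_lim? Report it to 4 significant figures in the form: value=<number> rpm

value=39.69 rpm

Convert throughput: Q = 221.6 kg/h = 221.6/3600 = 0.0615556 kg/s
t_res = M / Q_s = 13.23 / 0.0615556 = 214.928 s
Geometry in SI: D = 76.8 mm → 0.0768 m, h = 9.18 mm → 0.00918 m
ΔT_a = T_lim − T_in = 306.7 − 226.9 = 79.8 K
Invert ΔT = ηγ̇²t_res/(ρcp) for γ̇: γ̇_max² = ΔT_a ρ cp / (η t_res) = 79.8·931·1718 / (1965·214.928) = 302.218 s⁻²
γ̇_max = √302.218 = 17.3844 s⁻¹
N_max = γ̇_max·h / (π·D) = 17.3844 · 0.00918 / (π · 0.0768) = 0.661442 rev/s = 39.6865 rpm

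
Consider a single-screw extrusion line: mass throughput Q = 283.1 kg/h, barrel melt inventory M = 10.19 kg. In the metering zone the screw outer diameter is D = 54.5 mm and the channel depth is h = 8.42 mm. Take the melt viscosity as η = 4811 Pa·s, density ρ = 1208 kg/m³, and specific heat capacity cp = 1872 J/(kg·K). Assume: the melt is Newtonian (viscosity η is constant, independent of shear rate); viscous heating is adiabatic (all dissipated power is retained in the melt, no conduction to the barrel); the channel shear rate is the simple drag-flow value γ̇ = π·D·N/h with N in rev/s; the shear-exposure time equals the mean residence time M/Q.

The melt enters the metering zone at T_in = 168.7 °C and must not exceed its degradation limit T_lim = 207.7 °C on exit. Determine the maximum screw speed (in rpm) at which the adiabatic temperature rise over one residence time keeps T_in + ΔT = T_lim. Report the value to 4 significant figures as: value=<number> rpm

Q_s = Q / 3600 = 283.1 / 3600 = 0.0786389 kg/s
Mean residence time: t_res = M/Q_s = 10.19 kg / 0.0786389 kg/s = 129.58 s
D = 54.5 mm = 0.0545 m;  h = 8.42 mm = 0.00842 m
ΔT_a = T_lim − T_in = 207.7 − 168.7 = 39 K
γ̇_max² = ΔT_a·ρ·cp/(η·t_res) = 39·1208·1872/(4811·129.58) = 141.47 s⁻²
γ̇_max = sqrt(141.47) = 11.8941 s⁻¹
N_max = γ̇_max·h / (π·D) = 11.8941 · 0.00842 / (π · 0.0545) = 0.584922 rev/s = 35.0953 rpm

value=35.10 rpm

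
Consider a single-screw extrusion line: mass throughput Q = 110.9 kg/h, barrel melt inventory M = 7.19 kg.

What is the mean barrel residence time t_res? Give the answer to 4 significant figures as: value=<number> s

Convert throughput: Q = 110.9 kg/h = 110.9/3600 = 0.0308056 kg/s
Mean residence time: t_res = M/Q_s = 7.19 kg / 0.0308056 kg/s = 233.399 s

value=233.4 s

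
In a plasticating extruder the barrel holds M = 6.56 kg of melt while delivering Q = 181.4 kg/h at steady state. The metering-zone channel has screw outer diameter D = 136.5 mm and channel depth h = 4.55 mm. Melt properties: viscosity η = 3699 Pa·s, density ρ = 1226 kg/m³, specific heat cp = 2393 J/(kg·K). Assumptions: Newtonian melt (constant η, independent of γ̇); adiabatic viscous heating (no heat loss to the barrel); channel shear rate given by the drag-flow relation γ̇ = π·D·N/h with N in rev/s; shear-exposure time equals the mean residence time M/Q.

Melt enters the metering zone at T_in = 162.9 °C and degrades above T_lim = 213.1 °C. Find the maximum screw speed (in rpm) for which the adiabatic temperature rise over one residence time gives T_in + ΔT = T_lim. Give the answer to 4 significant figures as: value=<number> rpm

Convert throughput: Q = 181.4 kg/h = 181.4/3600 = 0.0503889 kg/s
Mean residence time: t_res = M/Q_s = 6.56 kg / 0.0503889 kg/s = 130.187 s
Convert to metres: D = 0.1365 m, h = 0.00455 m
ΔT_a = T_lim − T_in = 213.1 − 162.9 = 50.2 K
γ̇_max² = ΔT_a·ρ·cp/(η·t_res) = 50.2·1226·2393/(3699·130.187) = 305.832 s⁻²
Take the square root: γ̇_max = √(305.832) = 17.4881 s⁻¹
N_max = γ̇_max h / (πD) = 17.4881·0.00455/(π·0.1365) = 0.185554 rev/s → ×60 = 11.1332 rpm

value=11.13 rpm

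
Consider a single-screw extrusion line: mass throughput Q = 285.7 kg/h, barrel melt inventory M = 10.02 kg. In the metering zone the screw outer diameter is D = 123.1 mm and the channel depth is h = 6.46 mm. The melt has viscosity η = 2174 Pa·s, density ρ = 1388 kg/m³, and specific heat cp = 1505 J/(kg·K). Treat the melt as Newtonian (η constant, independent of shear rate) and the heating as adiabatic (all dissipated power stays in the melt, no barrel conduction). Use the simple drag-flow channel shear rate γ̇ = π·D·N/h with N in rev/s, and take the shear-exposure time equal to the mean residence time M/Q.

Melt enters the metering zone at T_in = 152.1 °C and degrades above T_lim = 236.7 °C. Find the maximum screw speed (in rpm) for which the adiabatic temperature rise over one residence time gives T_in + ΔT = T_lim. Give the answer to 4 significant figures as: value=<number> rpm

value=25.43 rpm

Convert throughput: Q = 285.7 kg/h = 285.7/3600 = 0.0793611 kg/s
t_res = M / Q_s = 10.02 ÷ 0.0793611 = 126.258 s
D = 123.1 mm = 0.1231 m;  h = 6.46 mm = 0.00646 m
Allowable rise: ΔT_a = T_lim − T_in = 236.7 − 152.1 = 84.6 K
γ̇_max² = ΔT_a·ρ·cp/(η·t_res) = 84.6·1388·1505/(2174·126.258) = 643.838 s⁻²
γ̇_max = sqrt(643.838) = 25.374 s⁻¹
N_max = γ̇_max h / (πD) = 25.374·0.00646/(π·0.1231) = 0.423851 rev/s → ×60 = 25.431 rpm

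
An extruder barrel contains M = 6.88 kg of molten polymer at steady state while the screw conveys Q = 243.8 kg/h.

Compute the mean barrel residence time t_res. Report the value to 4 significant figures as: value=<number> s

Throughput in SI: Q_s = 243.8 kg/h ÷ 3600 s/h = 0.0677222 kg/s
t_res = M / Q_s = 6.88 / 0.0677222 = 101.591 s

value=101.6 s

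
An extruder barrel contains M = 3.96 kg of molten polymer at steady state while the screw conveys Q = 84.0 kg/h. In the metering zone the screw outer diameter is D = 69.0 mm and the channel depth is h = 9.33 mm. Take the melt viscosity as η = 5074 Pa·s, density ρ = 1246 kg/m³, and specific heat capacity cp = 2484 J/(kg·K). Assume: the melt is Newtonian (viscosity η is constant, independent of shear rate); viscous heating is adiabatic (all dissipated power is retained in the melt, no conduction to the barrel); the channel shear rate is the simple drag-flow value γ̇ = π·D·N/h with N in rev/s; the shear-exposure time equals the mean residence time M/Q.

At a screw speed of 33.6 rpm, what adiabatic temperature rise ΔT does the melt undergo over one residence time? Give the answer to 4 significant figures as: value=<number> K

Throughput in SI: Q_s = 84.0 kg/h ÷ 3600 s/h = 0.0233333 kg/s
t_res = M / Q_s = 3.96 ÷ 0.0233333 = 169.714 s
D = 69.0 mm = 0.069 m;  h = 9.33 mm = 0.00933 m;  N = 33.6 rpm / 60 = 0.56 rev/s
γ̇ = π·D·N / h = π · 0.069 · 0.56 / 0.00933 = 13.0108 s⁻¹
ΔT = η·γ̇²·t_res / (ρ·cp) = 5074 · (13.0108)² · 169.714 / (1246 · 2484) = 47.0988 K

value=47.10 K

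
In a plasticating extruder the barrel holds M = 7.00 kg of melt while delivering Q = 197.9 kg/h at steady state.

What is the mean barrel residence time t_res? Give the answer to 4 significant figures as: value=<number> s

Q_s = Q / 3600 = 197.9 / 3600 = 0.0549722 kg/s
Mean residence time: t_res = M/Q_s = 7.00 kg / 0.0549722 kg/s = 127.337 s

value=127.3 s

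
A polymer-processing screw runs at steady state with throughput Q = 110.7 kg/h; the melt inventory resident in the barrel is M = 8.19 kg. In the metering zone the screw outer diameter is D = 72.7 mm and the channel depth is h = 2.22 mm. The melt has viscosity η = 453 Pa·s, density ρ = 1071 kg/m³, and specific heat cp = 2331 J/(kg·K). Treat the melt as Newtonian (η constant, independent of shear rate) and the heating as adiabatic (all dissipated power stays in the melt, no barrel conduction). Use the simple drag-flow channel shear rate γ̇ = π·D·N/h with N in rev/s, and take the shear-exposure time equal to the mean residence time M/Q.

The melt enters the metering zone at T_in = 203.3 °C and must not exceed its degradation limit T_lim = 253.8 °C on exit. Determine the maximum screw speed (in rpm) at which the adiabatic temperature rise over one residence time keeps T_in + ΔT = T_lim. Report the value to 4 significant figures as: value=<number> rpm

Throughput in SI: Q_s = 110.7 kg/h ÷ 3600 s/h = 0.03075 kg/s
Mean residence time: t_res = M/Q_s = 8.19 kg / 0.03075 kg/s = 266.341 s
Convert to metres: D = 0.0727 m, h = 0.00222 m
ΔT_a = T_lim − T_in = 253.8 °C − 203.3 °C = 50.5 K
γ̇_max² = ΔT_a·ρ·cp/(η·t_res) = 50.5·1071·2331/(453·266.341) = 1044.93 s⁻²
γ̇_max = sqrt(1044.93) = 32.3253 s⁻¹
N_max = γ̇_max h / (πD) = 32.3253·0.00222/(π·0.0727) = 0.314204 rev/s → ×60 = 18.8522 rpm

value=18.85 rpm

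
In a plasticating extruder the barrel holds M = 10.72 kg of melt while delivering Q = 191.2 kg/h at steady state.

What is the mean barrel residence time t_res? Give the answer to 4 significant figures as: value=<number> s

value=201.8 s

Q_s = Q / 3600 = 191.2 / 3600 = 0.0531111 kg/s
Mean residence time: t_res = M/Q_s = 10.72 kg / 0.0531111 kg/s = 201.841 s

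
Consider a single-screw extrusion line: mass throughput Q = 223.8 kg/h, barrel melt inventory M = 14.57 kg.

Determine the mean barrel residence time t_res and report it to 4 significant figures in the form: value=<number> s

value=234.4 s

Q_s = Q / 3600 = 223.8 / 3600 = 0.0621667 kg/s
Mean residence time: t_res = M/Q_s = 14.57 kg / 0.0621667 kg/s = 234.37 s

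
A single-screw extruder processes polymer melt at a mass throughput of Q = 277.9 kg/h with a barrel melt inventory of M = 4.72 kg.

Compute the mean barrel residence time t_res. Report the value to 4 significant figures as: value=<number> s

value=61.14 s

Q_s = Q / 3600 = 277.9 / 3600 = 0.0771944 kg/s
t_res = M / Q_s = 4.72 / 0.0771944 = 61.1443 s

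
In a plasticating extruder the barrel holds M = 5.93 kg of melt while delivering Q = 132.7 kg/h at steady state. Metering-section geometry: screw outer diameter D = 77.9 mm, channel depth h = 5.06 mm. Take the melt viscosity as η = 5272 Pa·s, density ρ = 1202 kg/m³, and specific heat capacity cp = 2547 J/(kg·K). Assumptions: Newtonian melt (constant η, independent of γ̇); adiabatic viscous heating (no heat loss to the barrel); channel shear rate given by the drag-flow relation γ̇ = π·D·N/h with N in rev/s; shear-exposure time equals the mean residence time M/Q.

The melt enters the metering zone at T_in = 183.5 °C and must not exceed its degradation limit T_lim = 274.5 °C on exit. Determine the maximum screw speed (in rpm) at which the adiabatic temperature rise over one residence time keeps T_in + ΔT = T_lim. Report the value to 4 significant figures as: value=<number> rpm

Q_s = Q / 3600 = 132.7 / 3600 = 0.0368611 kg/s
Mean residence time: t_res = M/Q_s = 5.93 kg / 0.0368611 kg/s = 160.874 s
Convert to metres: D = 0.0779 m, h = 0.00506 m
ΔT_a = T_lim − T_in = 274.5 °C − 183.5 °C = 91 K
Invert ΔT = ηγ̇²t_res/(ρcp) for γ̇: γ̇_max² = ΔT_a ρ cp / (η t_res) = 91·1202·2547 / (5272·160.874) = 328.483 s⁻²
γ̇_max = sqrt(328.483) = 18.1241 s⁻¹
N_max = γ̇_max h / (πD) = 18.1241·0.00506/(π·0.0779) = 0.374731 rev/s → ×60 = 22.4839 rpm

value=22.48 rpm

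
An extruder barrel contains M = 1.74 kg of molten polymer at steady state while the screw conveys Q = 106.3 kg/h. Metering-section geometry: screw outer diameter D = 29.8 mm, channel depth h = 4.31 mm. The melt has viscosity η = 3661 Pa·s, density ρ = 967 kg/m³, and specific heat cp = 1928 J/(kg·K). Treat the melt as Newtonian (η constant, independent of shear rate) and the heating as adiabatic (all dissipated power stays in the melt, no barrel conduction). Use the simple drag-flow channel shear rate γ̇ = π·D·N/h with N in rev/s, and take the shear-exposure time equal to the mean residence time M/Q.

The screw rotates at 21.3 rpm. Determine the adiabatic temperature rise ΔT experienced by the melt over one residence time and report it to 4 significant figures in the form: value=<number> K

Throughput in SI: Q_s = 106.3 kg/h ÷ 3600 s/h = 0.0295278 kg/s
Mean residence time: t_res = M/Q_s = 1.74 kg / 0.0295278 kg/s = 58.9276 s
Geometry in metres: D = 29.8 mm → 0.0298 m, h = 4.31 mm → 0.00431 m; screw speed N = 21.3 rpm = 0.355 rev/s
γ̇ = π D N / h = (π)(0.0298)(0.355) / 0.00431 = 7.71112 s⁻¹
ΔT = η·γ̇²·t_res/(ρ·cp) = [3661 × 7.71112² × 58.9276] / [967 × 1928] = 6.88049 K

value=6.880 K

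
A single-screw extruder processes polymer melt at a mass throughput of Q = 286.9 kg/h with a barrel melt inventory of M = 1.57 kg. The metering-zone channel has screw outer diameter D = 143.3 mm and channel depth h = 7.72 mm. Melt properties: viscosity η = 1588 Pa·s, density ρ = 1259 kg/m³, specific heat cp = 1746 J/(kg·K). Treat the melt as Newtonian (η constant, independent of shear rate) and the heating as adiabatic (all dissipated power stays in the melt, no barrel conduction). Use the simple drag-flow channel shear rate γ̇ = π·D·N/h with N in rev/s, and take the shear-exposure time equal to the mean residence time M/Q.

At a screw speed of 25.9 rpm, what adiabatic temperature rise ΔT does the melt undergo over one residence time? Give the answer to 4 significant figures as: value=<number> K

Convert throughput: Q = 286.9 kg/h = 286.9/3600 = 0.0796944 kg/s
t_res = M / Q_s = 1.57 ÷ 0.0796944 = 19.7002 s
Convert to SI: D = 0.1433 m, h = 0.00772 m, N = 25.9/60 = 0.431667 rev/s
γ̇ = π·D·N / h = π · 0.1433 · 0.431667 / 0.00772 = 25.1726 s⁻¹
ΔT = η·γ̇²·t_res/(ρ·cp) = [1588 × 25.1726² × 19.7002] / [1259 × 1746] = 9.01793 K

value=9.018 K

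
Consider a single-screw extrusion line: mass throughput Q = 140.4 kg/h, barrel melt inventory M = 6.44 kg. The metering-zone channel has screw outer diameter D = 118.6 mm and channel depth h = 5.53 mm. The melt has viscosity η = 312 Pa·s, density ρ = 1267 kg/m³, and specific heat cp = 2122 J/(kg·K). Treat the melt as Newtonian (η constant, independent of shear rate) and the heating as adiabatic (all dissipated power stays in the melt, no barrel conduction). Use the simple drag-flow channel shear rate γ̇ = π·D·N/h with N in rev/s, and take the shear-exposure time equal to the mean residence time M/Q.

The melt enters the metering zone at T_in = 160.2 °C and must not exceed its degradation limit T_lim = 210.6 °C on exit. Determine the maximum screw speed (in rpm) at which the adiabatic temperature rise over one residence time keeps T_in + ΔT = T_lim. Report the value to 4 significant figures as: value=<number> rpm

value=45.67 rpm

Q_s = Q / 3600 = 140.4 / 3600 = 0.039 kg/s
Mean residence time: t_res = M/Q_s = 6.44 kg / 0.039 kg/s = 165.128 s
Geometry in SI: D = 118.6 mm → 0.1186 m, h = 5.53 mm → 0.00553 m
ΔT_a = T_lim − T_in = 210.6 °C − 160.2 °C = 50.4 K
γ̇_max² = ΔT_a·ρ·cp / (η·t_res) = [50.4 × 1267 × 2122] / [312 × 165.128] = 2630.13 s⁻²
γ̇_max = sqrt(2630.13) = 51.2848 s⁻¹
N_max = γ̇_max h / (πD) = 51.2848·0.00553/(π·0.1186) = 0.761165 rev/s → ×60 = 45.6699 rpm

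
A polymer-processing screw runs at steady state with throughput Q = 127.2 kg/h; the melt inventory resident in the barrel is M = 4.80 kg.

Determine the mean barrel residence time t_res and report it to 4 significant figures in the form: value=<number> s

Convert throughput: Q = 127.2 kg/h = 127.2/3600 = 0.0353333 kg/s
t_res = M / Q_s = 4.80 / 0.0353333 = 135.849 s

value=135.8 s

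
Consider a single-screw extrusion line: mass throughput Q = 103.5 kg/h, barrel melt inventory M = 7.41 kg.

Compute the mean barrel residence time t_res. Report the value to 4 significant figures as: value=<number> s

Throughput in SI: Q_s = 103.5 kg/h ÷ 3600 s/h = 0.02875 kg/s
t_res = M / Q_s = 7.41 / 0.02875 = 257.739 s

value=257.7 s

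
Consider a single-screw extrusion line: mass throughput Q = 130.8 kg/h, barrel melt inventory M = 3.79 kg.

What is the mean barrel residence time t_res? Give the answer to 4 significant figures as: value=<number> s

value=104.3 s

Q_s = Q / 3600 = 130.8 / 3600 = 0.0363333 kg/s
Mean residence time: t_res = M/Q_s = 3.79 kg / 0.0363333 kg/s = 104.312 s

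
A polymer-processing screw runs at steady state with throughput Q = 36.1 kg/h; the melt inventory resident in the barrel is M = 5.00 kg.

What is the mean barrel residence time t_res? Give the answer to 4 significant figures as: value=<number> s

Convert throughput: Q = 36.1 kg/h = 36.1/3600 = 0.0100278 kg/s
Mean residence time: t_res = M/Q_s = 5.00 kg / 0.0100278 kg/s = 498.615 s

value=498.6 s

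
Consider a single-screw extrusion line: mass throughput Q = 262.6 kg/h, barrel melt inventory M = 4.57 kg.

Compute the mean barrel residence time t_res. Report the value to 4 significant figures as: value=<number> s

value=62.65 s

Q_s = Q / 3600 = 262.6 / 3600 = 0.0729444 kg/s
t_res = M / Q_s = 4.57 / 0.0729444 = 62.6504 s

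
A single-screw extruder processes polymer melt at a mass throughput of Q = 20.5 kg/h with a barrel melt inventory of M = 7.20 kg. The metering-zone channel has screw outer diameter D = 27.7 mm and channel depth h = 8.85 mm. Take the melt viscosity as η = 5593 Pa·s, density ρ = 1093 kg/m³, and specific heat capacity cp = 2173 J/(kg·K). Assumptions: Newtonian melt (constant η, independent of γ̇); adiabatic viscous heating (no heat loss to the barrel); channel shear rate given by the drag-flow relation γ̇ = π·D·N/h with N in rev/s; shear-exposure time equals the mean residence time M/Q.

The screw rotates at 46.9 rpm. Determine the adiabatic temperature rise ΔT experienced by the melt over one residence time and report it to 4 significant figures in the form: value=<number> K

value=175.9 K

Convert throughput: Q = 20.5 kg/h = 20.5/3600 = 0.00569444 kg/s
t_res = M / Q_s = 7.20 ÷ 0.00569444 = 1264.39 s
Convert to SI: D = 0.0277 m, h = 0.00885 m, N = 46.9/60 = 0.781667 rev/s
γ̇ = π·D·N / h = π · 0.0277 · 0.781667 / 0.00885 = 7.68613 s⁻¹
Adiabatic rise: ΔT = η γ̇² t_res / (ρ cp) = 5593·(7.68613)²·1264.39 / (1093·2173) = 175.898 K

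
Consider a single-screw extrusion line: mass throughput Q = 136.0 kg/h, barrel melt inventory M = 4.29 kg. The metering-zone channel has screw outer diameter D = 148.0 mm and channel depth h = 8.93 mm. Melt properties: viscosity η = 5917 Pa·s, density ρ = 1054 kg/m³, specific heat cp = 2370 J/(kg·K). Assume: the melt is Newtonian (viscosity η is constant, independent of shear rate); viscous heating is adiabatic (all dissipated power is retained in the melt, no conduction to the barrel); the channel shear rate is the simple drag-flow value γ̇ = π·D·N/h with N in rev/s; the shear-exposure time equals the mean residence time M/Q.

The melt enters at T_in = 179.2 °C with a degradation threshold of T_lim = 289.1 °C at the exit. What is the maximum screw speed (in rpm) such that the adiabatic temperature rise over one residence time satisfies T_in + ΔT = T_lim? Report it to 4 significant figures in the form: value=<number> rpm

value=23.29 rpm

Throughput in SI: Q_s = 136.0 kg/h ÷ 3600 s/h = 0.0377778 kg/s
t_res = M / Q_s = 4.29 ÷ 0.0377778 = 113.559 s
Geometry in SI: D = 148.0 mm → 0.148 m, h = 8.93 mm → 0.00893 m
ΔT_a = T_lim − T_in = 289.1 − 179.2 = 109.9 K
γ̇_max² = ΔT_a·ρ·cp / (η·t_res) = [109.9 × 1054 × 2370] / [5917 × 113.559] = 408.568 s⁻²
Take the square root: γ̇_max = √(408.568) = 20.2131 s⁻¹
Solve γ̇ = πDN/h for N: N_max = γ̇_max·h/(π·D) = 20.2131 × 0.00893 / (π × 0.148) = 0.388215 rev/s = 23.2929 rpm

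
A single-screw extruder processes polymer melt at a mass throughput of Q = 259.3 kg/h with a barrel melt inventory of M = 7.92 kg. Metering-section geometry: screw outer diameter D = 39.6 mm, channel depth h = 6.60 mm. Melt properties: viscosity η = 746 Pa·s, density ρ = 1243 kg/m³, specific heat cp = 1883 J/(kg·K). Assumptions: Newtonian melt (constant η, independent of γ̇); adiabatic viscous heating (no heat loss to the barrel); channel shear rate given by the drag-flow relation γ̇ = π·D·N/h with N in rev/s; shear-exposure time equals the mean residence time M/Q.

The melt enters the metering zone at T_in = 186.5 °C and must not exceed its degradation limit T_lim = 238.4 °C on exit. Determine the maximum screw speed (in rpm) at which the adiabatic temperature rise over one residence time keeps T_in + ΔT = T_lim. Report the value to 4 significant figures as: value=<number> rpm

value=122.5 rpm

Q_s = Q / 3600 = 259.3 / 3600 = 0.0720278 kg/s
t_res = M / Q_s = 7.92 ÷ 0.0720278 = 109.958 s
Geometry in SI: D = 39.6 mm → 0.0396 m, h = 6.60 mm → 0.0066 m
ΔT_a = T_lim − T_in = 238.4 − 186.5 = 51.9 K
γ̇_max² = ΔT_a·ρ·cp / (η·t_res) = [51.9 × 1243 × 1883] / [746 × 109.958] = 1480.9 s⁻²
Take the square root: γ̇_max = √(1480.9) = 38.4824 s⁻¹
Solve γ̇ = πDN/h for N: N_max = γ̇_max·h/(π·D) = 38.4824 × 0.0066 / (π × 0.0396) = 2.04156 rev/s = 122.493 rpm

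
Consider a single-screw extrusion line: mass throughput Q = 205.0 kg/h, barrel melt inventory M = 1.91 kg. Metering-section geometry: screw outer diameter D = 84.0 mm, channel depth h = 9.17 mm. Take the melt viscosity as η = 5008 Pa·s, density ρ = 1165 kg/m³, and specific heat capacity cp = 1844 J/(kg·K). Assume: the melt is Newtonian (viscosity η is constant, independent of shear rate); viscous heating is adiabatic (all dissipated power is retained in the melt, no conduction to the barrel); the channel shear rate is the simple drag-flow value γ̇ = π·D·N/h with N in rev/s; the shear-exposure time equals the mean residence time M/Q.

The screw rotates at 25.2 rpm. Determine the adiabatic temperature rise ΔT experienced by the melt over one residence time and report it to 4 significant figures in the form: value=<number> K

Convert throughput: Q = 205.0 kg/h = 205.0/3600 = 0.0569444 kg/s
t_res = M / Q_s = 1.91 ÷ 0.0569444 = 33.5415 s
Convert to SI: D = 0.084 m, h = 0.00917 m, N = 25.2/60 = 0.42 rev/s
γ̇ = π D N / h = (π)(0.084)(0.42) / 0.00917 = 12.0867 s⁻¹
ΔT = η·γ̇²·t_res / (ρ·cp) = 5008 · (12.0867)² · 33.5415 / (1165 · 1844) = 11.4229 K

value=11.42 K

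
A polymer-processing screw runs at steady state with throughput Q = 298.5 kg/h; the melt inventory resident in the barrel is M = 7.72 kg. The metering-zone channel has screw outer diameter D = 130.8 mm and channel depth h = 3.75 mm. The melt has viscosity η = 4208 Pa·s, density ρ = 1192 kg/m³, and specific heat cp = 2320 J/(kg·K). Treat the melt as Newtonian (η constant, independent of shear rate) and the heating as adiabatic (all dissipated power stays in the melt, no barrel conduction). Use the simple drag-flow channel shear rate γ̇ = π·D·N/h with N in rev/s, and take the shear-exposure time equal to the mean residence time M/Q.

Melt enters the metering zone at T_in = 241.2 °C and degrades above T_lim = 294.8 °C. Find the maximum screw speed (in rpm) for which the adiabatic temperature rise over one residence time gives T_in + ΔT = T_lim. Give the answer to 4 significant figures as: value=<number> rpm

Q_s = Q / 3600 = 298.5 / 3600 = 0.0829167 kg/s
Mean residence time: t_res = M/Q_s = 7.72 kg / 0.0829167 kg/s = 93.1055 s
Geometry in SI: D = 130.8 mm → 0.1308 m, h = 3.75 mm → 0.00375 m
ΔT_a = T_lim − T_in = 294.8 − 241.2 = 53.6 K
Invert ΔT = ηγ̇²t_res/(ρcp) for γ̇: γ̇_max² = ΔT_a ρ cp / (η t_res) = 53.6·1192·2320 / (4208·93.1055) = 378.336 s⁻²
γ̇_max = sqrt(378.336) = 19.4509 s⁻¹
Solve γ̇ = πDN/h for N: N_max = γ̇_max·h/(π·D) = 19.4509 × 0.00375 / (π × 0.1308) = 0.177506 rev/s = 10.6503 rpm

value=10.65 rpm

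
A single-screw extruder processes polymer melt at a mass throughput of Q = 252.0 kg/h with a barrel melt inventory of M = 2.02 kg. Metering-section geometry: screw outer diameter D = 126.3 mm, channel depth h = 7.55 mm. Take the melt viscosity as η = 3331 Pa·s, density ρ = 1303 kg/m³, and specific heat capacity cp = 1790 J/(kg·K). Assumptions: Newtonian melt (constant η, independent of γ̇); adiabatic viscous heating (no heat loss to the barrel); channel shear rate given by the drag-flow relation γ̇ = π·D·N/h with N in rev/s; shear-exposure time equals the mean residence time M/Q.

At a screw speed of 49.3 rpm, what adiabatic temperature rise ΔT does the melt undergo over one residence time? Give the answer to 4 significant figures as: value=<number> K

Q_s = Q / 3600 = 252.0 / 3600 = 0.07 kg/s
t_res = M / Q_s = 2.02 / 0.07 = 28.8571 s
D = 126.3 mm = 0.1263 m;  h = 7.55 mm = 0.00755 m;  N = 49.3 rpm / 60 = 0.821667 rev/s
γ̇ = π D N / h = (π)(0.1263)(0.821667) / 0.00755 = 43.1819 s⁻¹
ΔT = η·γ̇²·t_res/(ρ·cp) = [3331 × 43.1819² × 28.8571] / [1303 × 1790] = 76.8483 K

value=76.85 K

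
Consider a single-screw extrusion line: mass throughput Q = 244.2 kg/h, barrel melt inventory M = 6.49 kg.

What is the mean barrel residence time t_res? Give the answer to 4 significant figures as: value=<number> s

value=95.68 s

Convert throughput: Q = 244.2 kg/h = 244.2/3600 = 0.0678333 kg/s
t_res = M / Q_s = 6.49 ÷ 0.0678333 = 95.6757 s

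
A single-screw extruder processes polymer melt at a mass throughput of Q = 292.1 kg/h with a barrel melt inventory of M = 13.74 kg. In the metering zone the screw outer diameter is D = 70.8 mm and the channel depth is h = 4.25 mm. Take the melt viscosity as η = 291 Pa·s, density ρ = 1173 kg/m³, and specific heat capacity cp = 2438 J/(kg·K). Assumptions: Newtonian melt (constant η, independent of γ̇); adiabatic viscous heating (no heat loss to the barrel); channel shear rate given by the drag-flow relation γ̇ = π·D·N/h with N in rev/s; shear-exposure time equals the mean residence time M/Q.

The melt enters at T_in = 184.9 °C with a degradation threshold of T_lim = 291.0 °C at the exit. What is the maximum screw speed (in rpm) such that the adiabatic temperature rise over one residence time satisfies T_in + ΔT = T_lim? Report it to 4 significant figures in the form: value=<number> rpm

Q_s = Q / 3600 = 292.1 / 3600 = 0.0811389 kg/s
Mean residence time: t_res = M/Q_s = 13.74 kg / 0.0811389 kg/s = 169.339 s
Convert to metres: D = 0.0708 m, h = 0.00425 m
ΔT_a = T_lim − T_in = 291.0 °C − 184.9 °C = 106.1 K
γ̇_max² = ΔT_a·ρ·cp/(η·t_res) = 106.1·1173·2438/(291·169.339) = 6157.39 s⁻²
Take the square root: γ̇_max = √(6157.39) = 78.469 s⁻¹
N_max = γ̇_max·h / (π·D) = 78.469 · 0.00425 / (π · 0.0708) = 1.49935 rev/s = 89.9612 rpm

value=89.96 rpm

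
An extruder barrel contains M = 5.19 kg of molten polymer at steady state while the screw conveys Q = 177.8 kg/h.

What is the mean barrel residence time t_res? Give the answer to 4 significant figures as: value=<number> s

Throughput in SI: Q_s = 177.8 kg/h ÷ 3600 s/h = 0.0493889 kg/s
t_res = M / Q_s = 5.19 ÷ 0.0493889 = 105.084 s

value=105.1 s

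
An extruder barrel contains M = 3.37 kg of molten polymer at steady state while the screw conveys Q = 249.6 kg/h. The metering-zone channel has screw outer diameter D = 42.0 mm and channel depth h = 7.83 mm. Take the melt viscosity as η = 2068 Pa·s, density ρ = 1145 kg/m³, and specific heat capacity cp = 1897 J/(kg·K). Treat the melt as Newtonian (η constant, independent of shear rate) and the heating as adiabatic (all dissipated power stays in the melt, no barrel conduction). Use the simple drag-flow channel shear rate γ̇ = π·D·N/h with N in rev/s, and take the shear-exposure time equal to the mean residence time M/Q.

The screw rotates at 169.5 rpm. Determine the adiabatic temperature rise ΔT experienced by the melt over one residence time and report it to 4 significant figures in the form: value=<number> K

Q_s = Q / 3600 = 249.6 / 3600 = 0.0693333 kg/s
t_res = M / Q_s = 3.37 ÷ 0.0693333 = 48.6058 s
Geometry in metres: D = 42.0 mm → 0.042 m, h = 7.83 mm → 0.00783 m; screw speed N = 169.5 rpm = 2.825 rev/s
γ̇ = π·D·N / h = π · 0.042 · 2.825 / 0.00783 = 47.6054 s⁻¹
ΔT = η·γ̇²·t_res / (ρ·cp) = 2068 · (47.6054)² · 48.6058 / (1145 · 1897) = 104.876 K

value=104.9 K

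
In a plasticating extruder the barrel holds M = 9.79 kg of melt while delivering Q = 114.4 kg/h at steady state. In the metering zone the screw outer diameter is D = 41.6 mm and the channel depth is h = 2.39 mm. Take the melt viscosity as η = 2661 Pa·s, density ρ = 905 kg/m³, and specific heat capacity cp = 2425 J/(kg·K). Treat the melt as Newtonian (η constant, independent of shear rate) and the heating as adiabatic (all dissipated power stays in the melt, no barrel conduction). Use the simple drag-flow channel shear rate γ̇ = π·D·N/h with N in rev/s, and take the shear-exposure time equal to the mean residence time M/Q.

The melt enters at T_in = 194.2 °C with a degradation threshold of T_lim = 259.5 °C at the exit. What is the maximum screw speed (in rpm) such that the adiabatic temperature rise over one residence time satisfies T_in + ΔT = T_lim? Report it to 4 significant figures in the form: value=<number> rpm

Q_s = Q / 3600 = 114.4 / 3600 = 0.0317778 kg/s
t_res = M / Q_s = 9.79 / 0.0317778 = 308.077 s
Convert to metres: D = 0.0416 m, h = 0.00239 m
ΔT_a = T_lim − T_in = 259.5 °C − 194.2 °C = 65.3 K
Invert ΔT = ηγ̇²t_res/(ρcp) for γ̇: γ̇_max² = ΔT_a ρ cp / (η t_res) = 65.3·905·2425 / (2661·308.077) = 174.811 s⁻²
γ̇_max = √174.811 = 13.2216 s⁻¹
Solve γ̇ = πDN/h for N: N_max = γ̇_max·h/(π·D) = 13.2216 × 0.00239 / (π × 0.0416) = 0.241791 rev/s = 14.5074 rpm

value=14.51 rpm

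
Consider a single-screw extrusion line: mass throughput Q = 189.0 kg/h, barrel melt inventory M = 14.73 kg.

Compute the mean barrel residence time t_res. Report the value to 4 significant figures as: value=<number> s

value=280.6 s

Throughput in SI: Q_s = 189.0 kg/h ÷ 3600 s/h = 0.0525 kg/s
Mean residence time: t_res = M/Q_s = 14.73 kg / 0.0525 kg/s = 280.571 s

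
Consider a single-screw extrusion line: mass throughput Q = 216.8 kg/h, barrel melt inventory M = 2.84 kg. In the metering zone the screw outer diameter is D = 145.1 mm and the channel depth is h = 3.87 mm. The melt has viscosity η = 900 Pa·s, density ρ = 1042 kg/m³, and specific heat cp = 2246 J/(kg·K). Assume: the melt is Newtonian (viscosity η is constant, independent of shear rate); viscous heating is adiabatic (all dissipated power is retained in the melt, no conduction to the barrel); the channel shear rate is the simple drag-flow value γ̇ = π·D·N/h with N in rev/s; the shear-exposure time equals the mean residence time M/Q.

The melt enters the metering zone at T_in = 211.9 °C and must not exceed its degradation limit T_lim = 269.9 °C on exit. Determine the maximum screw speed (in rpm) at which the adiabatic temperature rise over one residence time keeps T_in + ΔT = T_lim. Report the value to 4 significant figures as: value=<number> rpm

Q_s = Q / 3600 = 216.8 / 3600 = 0.0602222 kg/s
t_res = M / Q_s = 2.84 / 0.0602222 = 47.1587 s
Convert to metres: D = 0.1451 m, h = 0.00387 m
Allowable rise: ΔT_a = T_lim − T_in = 269.9 − 211.9 = 58 K
γ̇_max² = ΔT_a·ρ·cp/(η·t_res) = 58·1042·2246/(900·47.1587) = 3198.17 s⁻²
Take the square root: γ̇_max = √(3198.17) = 56.5524 s⁻¹
Solve γ̇ = πDN/h for N: N_max = γ̇_max·h/(π·D) = 56.5524 × 0.00387 / (π × 0.1451) = 0.480114 rev/s = 28.8068 rpm

value=28.81 rpm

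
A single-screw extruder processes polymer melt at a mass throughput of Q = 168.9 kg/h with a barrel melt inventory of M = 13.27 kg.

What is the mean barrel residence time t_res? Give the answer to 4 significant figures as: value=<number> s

value=282.8 s

Convert throughput: Q = 168.9 kg/h = 168.9/3600 = 0.0469167 kg/s
t_res = M / Q_s = 13.27 ÷ 0.0469167 = 282.842 s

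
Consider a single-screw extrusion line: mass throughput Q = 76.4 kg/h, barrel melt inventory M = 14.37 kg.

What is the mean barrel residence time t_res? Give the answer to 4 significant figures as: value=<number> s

value=677.1 s

Throughput in SI: Q_s = 76.4 kg/h ÷ 3600 s/h = 0.0212222 kg/s
t_res = M / Q_s = 14.37 ÷ 0.0212222 = 677.12 s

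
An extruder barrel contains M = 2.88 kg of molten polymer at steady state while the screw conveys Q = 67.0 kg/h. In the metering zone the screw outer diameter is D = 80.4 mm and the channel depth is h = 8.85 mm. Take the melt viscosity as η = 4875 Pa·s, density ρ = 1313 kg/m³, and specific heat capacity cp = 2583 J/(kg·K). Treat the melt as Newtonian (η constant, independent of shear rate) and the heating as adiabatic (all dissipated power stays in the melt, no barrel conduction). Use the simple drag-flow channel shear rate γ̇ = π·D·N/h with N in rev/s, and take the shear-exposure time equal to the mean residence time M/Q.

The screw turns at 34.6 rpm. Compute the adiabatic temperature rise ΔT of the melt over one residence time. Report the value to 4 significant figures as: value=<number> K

value=60.25 K

Q_s = Q / 3600 = 67.0 / 3600 = 0.0186111 kg/s
Mean residence time: t_res = M/Q_s = 2.88 kg / 0.0186111 kg/s = 154.746 s
D = 80.4 mm = 0.0804 m;  h = 8.85 mm = 0.00885 m;  N = 34.6 rpm / 60 = 0.576667 rev/s
γ̇ = π·D·N / h = π · 0.0804 · 0.576667 / 0.00885 = 16.4584 s⁻¹
ΔT = η·γ̇²·t_res / (ρ·cp) = 4875 · (16.4584)² · 154.746 / (1313 · 2583) = 60.2533 K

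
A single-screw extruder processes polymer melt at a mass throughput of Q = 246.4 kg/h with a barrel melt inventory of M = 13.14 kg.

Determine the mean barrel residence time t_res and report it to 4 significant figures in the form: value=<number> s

value=192.0 s

Throughput in SI: Q_s = 246.4 kg/h ÷ 3600 s/h = 0.0684444 kg/s
Mean residence time: t_res = M/Q_s = 13.14 kg / 0.0684444 kg/s = 191.981 s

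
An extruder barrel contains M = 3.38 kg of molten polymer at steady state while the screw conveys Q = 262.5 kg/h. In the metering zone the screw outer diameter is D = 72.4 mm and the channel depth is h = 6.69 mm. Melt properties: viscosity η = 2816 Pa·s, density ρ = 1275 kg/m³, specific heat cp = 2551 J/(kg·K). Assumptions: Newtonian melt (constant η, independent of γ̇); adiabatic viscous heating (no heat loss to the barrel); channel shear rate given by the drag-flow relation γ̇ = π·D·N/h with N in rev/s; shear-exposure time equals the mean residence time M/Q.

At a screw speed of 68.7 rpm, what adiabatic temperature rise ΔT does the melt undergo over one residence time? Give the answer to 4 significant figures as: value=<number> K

value=60.82 K

Convert throughput: Q = 262.5 kg/h = 262.5/3600 = 0.0729167 kg/s
t_res = M / Q_s = 3.38 / 0.0729167 = 46.3543 s
Geometry in metres: D = 72.4 mm → 0.0724 m, h = 6.69 mm → 0.00669 m; screw speed N = 68.7 rpm = 1.145 rev/s
γ̇ = π D N / h = (π)(0.0724)(1.145) / 0.00669 = 38.9285 s⁻¹
ΔT = η·γ̇²·t_res / (ρ·cp) = 2816 · (38.9285)² · 46.3543 / (1275 · 2551) = 60.8188 K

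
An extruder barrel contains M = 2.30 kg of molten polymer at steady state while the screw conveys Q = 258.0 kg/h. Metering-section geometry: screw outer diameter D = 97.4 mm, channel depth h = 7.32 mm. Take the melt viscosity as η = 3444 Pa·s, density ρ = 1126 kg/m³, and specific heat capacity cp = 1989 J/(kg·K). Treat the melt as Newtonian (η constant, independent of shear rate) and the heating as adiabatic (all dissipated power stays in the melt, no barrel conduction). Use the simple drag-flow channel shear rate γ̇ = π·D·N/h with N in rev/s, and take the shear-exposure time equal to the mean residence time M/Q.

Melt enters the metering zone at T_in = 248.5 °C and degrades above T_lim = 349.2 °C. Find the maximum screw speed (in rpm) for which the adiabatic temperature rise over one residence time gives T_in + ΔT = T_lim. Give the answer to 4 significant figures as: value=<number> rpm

Throughput in SI: Q_s = 258.0 kg/h ÷ 3600 s/h = 0.0716667 kg/s
t_res = M / Q_s = 2.30 / 0.0716667 = 32.093 s
D = 97.4 mm = 0.0974 m;  h = 7.32 mm = 0.00732 m
Allowable rise: ΔT_a = T_lim − T_in = 349.2 − 248.5 = 100.7 K
γ̇_max² = ΔT_a·ρ·cp/(η·t_res) = 100.7·1126·1989/(3444·32.093) = 2040.46 s⁻²
γ̇_max = √2040.46 = 45.1715 s⁻¹
N_max = γ̇_max·h / (π·D) = 45.1715 · 0.00732 / (π · 0.0974) = 1.0806 rev/s = 64.8363 rpm

value=64.84 rpm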